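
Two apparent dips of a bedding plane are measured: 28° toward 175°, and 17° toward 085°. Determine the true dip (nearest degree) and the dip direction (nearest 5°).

Represent each trace as a vector plunging at its apparent dip toward its trend (east-north-up frame): v₁ = (0.077, -0.880, -0.469), v₂ = (0.953, 0.083, -0.292).
n = v₁ × v₂ = (0.296, -0.425, 0.844) (taken with n_z > 0).
True dip = arccos(n_z / |n|) = arccos(0.8524) = 31.5°.
Dip direction = azimuth of (n_x, n_y) = atan2(0.296, -0.425) = 145°.

true dip 32°, dip direction 145°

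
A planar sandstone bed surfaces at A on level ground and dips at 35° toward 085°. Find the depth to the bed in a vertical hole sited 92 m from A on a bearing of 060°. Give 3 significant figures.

58.4 m

The hole lies 25° from the dip direction, so the down-dip offset is 92 × cos 25° = 83.38 m.
Depth = down-dip offset × tan(dip) = 83.38 × tan 35° = 83.38 × 0.7002
Depth = 58.38 m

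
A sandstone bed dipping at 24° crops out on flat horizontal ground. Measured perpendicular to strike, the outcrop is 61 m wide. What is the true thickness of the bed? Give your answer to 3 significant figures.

True thickness t = w · sin(dip) = 61 × sin 24°
t = 61 × 0.4067 = 24.811 m

24.8 m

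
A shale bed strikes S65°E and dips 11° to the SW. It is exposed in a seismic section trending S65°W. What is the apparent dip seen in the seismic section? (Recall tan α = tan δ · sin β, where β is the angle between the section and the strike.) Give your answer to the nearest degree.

8°

The strike is S65°E and the section trends S65°W; the acute angle between them is β = 50°.
tan(apparent dip) = tan 11° · sin 50° = 0.1489
apparent dip = arctan 0.1489 = 8.47°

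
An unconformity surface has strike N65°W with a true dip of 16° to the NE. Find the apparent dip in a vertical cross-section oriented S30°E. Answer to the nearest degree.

The section lies 35° from the strike.
tan(apparent dip) = tan 16° · sin 35° = 0.1645
α = arctan(0.1645) = 9.34°

9°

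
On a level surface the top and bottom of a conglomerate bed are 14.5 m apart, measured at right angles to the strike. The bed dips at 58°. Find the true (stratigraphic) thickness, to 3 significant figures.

True thickness t = w · sin(dip) = 14.5 × sin 58°
t = 14.5 × 0.8480 = 12.297 m

12.3 m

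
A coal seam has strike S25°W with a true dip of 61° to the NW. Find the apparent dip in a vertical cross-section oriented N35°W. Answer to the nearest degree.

57°

The strike is S25°W and the section trends N35°W; the acute angle between them is β = 60°.
tan(apparent dip) = tan 61° · sin 60° = 1.5624
α = arctan(1.5624) = 57.38°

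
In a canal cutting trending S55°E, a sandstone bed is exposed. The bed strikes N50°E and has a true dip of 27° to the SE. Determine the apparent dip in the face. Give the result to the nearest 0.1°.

26.2°

The strike is N50°E and the section trends S55°E; the acute angle between them is β = 75°.
tan α = tan 27° × sin 75° = 0.5095 × 0.9659 = 0.4922
α = arctan(0.4922) = 26.20°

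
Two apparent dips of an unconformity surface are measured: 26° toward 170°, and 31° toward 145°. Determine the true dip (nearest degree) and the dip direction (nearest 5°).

true dip 32°, dip direction 130°

The two traces are lines in the plane: v₁ = (sin 170°·cos 26°, cos 170°·cos 26°, −sin 26°), v₂ = (sin 145°·cos 31°, cos 145°·cos 31°, −sin 31°).
Cross product v₁ × v₂ gives the pole to the plane: n ∝ (0.148, -0.135, 0.326).
True dip = arccos(n_z / |n|) = arccos(0.8515) = 31.6°.
Dip direction = atan2(0.148, -0.135) = 132° (azimuth of n's horizontal projection).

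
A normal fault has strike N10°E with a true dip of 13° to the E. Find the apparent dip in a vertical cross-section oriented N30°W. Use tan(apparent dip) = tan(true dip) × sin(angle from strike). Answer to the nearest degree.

The section lies 40° from the strike.
tan(apparent dip) = tan 13° · sin 40° = 0.1484
α = arctan(0.1484) = 8.44°

8°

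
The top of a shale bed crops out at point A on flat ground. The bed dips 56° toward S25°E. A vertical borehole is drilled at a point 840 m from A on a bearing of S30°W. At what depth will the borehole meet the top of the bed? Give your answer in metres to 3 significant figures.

The hole lies 55° from the dip direction, so the down-dip offset is 840 × cos 55° = 481.80 m.
Depth = down-dip offset × tan(dip) = 481.80 × tan 56° = 481.80 × 1.4826
Depth = 714.30 m

714 m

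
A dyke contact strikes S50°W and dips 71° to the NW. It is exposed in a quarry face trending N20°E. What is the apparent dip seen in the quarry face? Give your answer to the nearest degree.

Angle between strike (S50°W) and section (N20°E): β = 30°.
tan(apparent dip) = tan 71° · sin 30° = 1.4521
α = arctan(1.4521) = 55.45°

55°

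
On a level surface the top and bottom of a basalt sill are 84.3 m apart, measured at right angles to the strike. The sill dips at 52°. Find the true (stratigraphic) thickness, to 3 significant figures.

True thickness t = w · sin(dip) = 84.3 × sin 52°
t = 84.3 × 0.7880 = 66.429 m

66.4 m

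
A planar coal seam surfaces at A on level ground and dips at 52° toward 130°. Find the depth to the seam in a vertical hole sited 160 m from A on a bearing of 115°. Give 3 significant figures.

198 m

The hole lies 15° from the dip direction, so the down-dip offset is 160 × cos 15° = 154.55 m.
Depth = down-dip offset × tan(dip) = 154.55 × tan 52° = 154.55 × 1.2799
Depth = 197.81 m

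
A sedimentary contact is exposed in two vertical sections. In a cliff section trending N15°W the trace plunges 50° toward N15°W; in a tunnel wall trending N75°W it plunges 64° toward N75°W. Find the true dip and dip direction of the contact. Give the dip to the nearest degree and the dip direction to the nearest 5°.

Represent each trace as a vector plunging at its apparent dip toward its trend (east-north-up frame): v₁ = (-0.166, 0.621, -0.766), v₂ = (-0.423, 0.113, -0.899).
The plane normal is n = v₁ × v₂ ∝ (-0.471, 0.175, 0.244).
Dip δ = arctan(|n_h|/n_z) = arctan(0.503/0.244) = 64.1°.
The horizontal component of n points toward azimuth atan2(n_x, n_y) = 290°, the dip direction.

true dip 64°, dip direction 290°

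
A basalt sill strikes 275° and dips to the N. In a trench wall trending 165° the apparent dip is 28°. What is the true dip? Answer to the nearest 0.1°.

29.5°

β = acute angle between strike 275° and section 165° = 70°.
tan(true dip) = tan 28° / sin 70° = 0.5658
δ = arctan(0.5658) = 29.50°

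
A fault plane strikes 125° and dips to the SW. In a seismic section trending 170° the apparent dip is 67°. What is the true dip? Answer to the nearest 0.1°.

β = acute angle between strike 125° and section 170° = 45°.
tan δ = tan α / sin β = tan 67° / sin 45° = 2.3559 / 0.7071 = 3.3317
δ = arctan(3.3317) = 73.29°

73.3°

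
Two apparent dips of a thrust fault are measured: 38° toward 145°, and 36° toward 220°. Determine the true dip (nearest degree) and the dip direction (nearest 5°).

true dip 44°, dip direction 180°

Represent each trace as a vector plunging at its apparent dip toward its trend (east-north-up frame): v₁ = (0.452, -0.646, -0.616), v₂ = (-0.520, -0.620, -0.588).
The plane normal is n = v₁ × v₂ ∝ (0.002, -0.586, 0.616).
tan δ = √(n_x²+n_y²)/n_z = 0.586/0.616, so δ = 43.6°.
Dip direction = azimuth of (n_x, n_y) = atan2(0.002, -0.586) = 180°.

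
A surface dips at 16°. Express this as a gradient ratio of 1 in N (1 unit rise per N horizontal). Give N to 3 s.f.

1 : N means tan θ = 1/N, so N = 1/tan 16° = 1/0.2867

1 in 3.49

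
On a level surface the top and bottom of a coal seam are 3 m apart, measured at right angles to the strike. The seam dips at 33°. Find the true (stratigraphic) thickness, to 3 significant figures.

1.63 m

True thickness t = w · sin(dip) = 3 × sin 33°
t = 3 × 0.5446 = 1.634 m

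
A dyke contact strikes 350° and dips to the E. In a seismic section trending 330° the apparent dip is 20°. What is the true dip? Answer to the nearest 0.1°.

46.8°

β = acute angle between strike 350° and section 330° = 20°.
tan(true dip) = tan 20° / sin 20° = 1.0642
δ = arctan(1.0642) = 46.78°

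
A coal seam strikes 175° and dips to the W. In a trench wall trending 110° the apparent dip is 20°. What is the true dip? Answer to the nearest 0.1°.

21.9°

β = acute angle between strike 175° and section 110° = 65°.
tan δ = tan α / sin β = tan 20° / sin 65° = 0.3640 / 0.9063 = 0.4016
δ = arctan(0.4016) = 21.88°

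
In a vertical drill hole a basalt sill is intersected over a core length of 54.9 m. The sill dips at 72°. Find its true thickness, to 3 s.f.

17.0 m

True thickness t = h · cos(dip) = 54.9 × cos 72°
t = 54.9 × 0.3090 = 16.965 m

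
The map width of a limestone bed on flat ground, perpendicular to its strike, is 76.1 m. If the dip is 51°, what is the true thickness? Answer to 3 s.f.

True thickness t = w · sin(dip) = 76.1 × sin 51°
t = 76.1 × 0.7771 = 59.141 m

59.1 m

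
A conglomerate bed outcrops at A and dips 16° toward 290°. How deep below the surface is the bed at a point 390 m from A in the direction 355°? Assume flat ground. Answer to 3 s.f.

47.3 m

The hole lies 65° from the dip direction, so the down-dip offset is 390 × cos 65° = 164.82 m.
Depth = down-dip offset × tan(dip) = 164.82 × tan 16° = 164.82 × 0.2867
Depth = 47.26 m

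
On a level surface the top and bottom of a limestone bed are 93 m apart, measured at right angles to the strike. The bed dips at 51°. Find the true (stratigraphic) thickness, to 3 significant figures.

True thickness t = w · sin(dip) = 93 × sin 51°
t = 93 × 0.7771 = 72.275 m

72.3 m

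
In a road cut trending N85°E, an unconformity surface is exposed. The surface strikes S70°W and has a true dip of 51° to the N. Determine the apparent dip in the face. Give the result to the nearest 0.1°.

Angle between strike (S70°W) and section (N85°E): β = 15°.
tan(apparent dip) = tan 51° · sin 15° = 0.3196
apparent dip = arctan 0.3196 = 17.72°

17.7°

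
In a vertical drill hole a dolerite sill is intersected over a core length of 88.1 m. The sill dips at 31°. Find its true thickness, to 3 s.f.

75.5 m

True thickness t = h · cos(dip) = 88.1 × cos 31°
t = 88.1 × 0.8572 = 75.516 m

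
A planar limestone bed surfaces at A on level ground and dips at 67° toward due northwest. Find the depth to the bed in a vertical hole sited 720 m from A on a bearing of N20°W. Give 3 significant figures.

1540 m

The hole lies 25° from the dip direction, so the down-dip offset is 720 × cos 25° = 652.54 m.
Depth = down-dip offset × tan(dip) = 652.54 × tan 67° = 652.54 × 2.3559
Depth = 1537.29 m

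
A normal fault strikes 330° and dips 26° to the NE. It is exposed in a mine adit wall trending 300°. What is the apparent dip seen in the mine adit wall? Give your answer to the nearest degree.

14°

The strike is 330° and the section trends 300°; the acute angle between them is β = 30°.
tan α = tan 26° × sin 30° = 0.4877 × 0.5000 = 0.2439
α = arctan(0.2439) = 13.71°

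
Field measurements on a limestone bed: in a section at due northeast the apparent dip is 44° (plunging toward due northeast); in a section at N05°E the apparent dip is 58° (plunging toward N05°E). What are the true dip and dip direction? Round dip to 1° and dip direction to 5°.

The two traces are lines in the plane: v₁ = (sin 45°·cos 44°, cos 45°·cos 44°, −sin 44°), v₂ = (sin 5°·cos 58°, cos 5°·cos 58°, −sin 58°).
The plane normal is n = v₁ × v₂ ∝ (-0.065, 0.399, 0.245).
tan δ = √(n_x²+n_y²)/n_z = 0.404/0.245, so δ = 58.8°.
The horizontal component of n points toward azimuth atan2(n_x, n_y) = 351°, the dip direction.

true dip 59°, dip direction 350°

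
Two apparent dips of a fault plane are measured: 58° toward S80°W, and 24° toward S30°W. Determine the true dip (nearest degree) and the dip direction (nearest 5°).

Each apparent-dip line lies in the plane. As unit vectors (x east, y north, z up), v₁ plunges 58°→S80°W and v₂ plunges 24°→S30°W.
n = v₁ × v₂ = (-0.634, 0.175, 0.371) (taken with n_z > 0).
Dip δ = arctan(|n_h|/n_z) = arctan(0.657/0.371) = 60.6°.
Dip direction = atan2(-0.634, 0.175) = 285° (azimuth of n's horizontal projection).

true dip 61°, dip direction 285°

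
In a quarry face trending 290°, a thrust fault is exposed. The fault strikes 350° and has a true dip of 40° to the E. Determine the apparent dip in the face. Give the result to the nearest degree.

The strike is 350° and the section trends 290°; the acute angle between them is β = 60°.
tan α = tan 40° × sin 60° = 0.8391 × 0.8660 = 0.7267
apparent dip = arctan 0.7267 = 36.01°

36°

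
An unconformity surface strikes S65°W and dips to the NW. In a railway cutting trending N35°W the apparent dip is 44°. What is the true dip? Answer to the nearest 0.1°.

44.4°

The section is 80° from the strike.
tan δ = tan α / sin β = tan 44° / sin 80° = 0.9657 / 0.9848 = 0.9806
true dip = arctan 0.9806 = 44.44°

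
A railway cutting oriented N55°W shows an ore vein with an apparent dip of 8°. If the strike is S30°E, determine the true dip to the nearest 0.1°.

β = acute angle between strike S30°E and section N55°W = 25°.
tan(true dip) = tan 8° / sin 25° = 0.3325
δ = arctan(0.3325) = 18.39°

18.4°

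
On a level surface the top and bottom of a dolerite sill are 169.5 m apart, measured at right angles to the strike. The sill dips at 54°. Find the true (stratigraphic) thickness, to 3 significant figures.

137 m

True thickness t = w · sin(dip) = 169.5 × sin 54°
t = 169.5 × 0.8090 = 137.128 m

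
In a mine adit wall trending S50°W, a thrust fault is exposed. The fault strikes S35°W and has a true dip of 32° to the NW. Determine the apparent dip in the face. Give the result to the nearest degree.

9°

Angle between strike (S35°W) and section (S50°W): β = 15°.
tan α = tan 32° × sin 15° = 0.6249 × 0.2588 = 0.1617
α = arctan(0.1617) = 9.19°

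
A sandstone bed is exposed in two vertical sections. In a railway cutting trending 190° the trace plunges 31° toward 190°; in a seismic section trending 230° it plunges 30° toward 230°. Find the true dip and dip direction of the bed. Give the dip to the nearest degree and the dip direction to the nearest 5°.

true dip 32°, dip direction 205°

The two traces are lines in the plane: v₁ = (sin 190°·cos 31°, cos 190°·cos 31°, −sin 31°), v₂ = (sin 230°·cos 30°, cos 230°·cos 30°, −sin 30°).
Cross product v₁ × v₂ gives the pole to the plane: n ∝ (-0.135, -0.267, 0.477).
tan δ = √(n_x²+n_y²)/n_z = 0.300/0.477, so δ = 32.1°.
The horizontal component of n points toward azimuth atan2(n_x, n_y) = 207°, the dip direction.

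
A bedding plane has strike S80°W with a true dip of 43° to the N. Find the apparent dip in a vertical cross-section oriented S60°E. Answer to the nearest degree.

The section lies 40° from the strike.
tan α = tan 43° × sin 40° = 0.9325 × 0.6428 = 0.5994
α = arctan(0.5994) = 30.94°

31°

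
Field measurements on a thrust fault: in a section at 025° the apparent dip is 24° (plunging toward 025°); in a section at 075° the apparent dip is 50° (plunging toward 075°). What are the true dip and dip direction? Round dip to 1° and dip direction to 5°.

Represent each trace as a vector plunging at its apparent dip toward its trend (east-north-up frame): v₁ = (0.386, 0.828, -0.407), v₂ = (0.621, 0.166, -0.766).
n = v₁ × v₂ = (0.567, -0.043, 0.450) (taken with n_z > 0).
tan δ = √(n_x²+n_y²)/n_z = 0.568/0.450, so δ = 51.6°.
The horizontal component of n points toward azimuth atan2(n_x, n_y) = 94°, the dip direction.

true dip 52°, dip direction 095°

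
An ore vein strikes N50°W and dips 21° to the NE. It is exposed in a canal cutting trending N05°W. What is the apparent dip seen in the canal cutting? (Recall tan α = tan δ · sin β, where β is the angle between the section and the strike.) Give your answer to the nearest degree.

Angle between strike (N50°W) and section (N05°W): β = 45°.
tan(apparent dip) = tan 21° · sin 45° = 0.2714
α = arctan(0.2714) = 15.19°

15°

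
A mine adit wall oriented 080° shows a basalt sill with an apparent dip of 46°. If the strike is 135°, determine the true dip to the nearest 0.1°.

β = acute angle between strike 135° and section 080° = 55°.
tan(true dip) = tan 46° / sin 55° = 1.2641
δ = arctan(1.2641) = 51.65°

51.7°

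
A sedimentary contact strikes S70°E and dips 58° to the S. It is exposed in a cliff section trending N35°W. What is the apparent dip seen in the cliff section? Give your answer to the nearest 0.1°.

Angle between strike (S70°E) and section (N35°W): β = 35°.
tan α = tan 58° × sin 35° = 1.6003 × 0.5736 = 0.9179
α = arctan(0.9179) = 42.55°

42.5°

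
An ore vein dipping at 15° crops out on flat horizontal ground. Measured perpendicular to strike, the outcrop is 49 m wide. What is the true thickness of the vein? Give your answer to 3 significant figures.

12.7 m

True thickness t = w · sin(dip) = 49 × sin 15°
t = 49 × 0.2588 = 12.682 m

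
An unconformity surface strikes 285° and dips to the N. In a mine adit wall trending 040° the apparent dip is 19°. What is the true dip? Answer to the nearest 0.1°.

20.8°

The section is 65° from the strike.
tan δ = tan α / sin β = tan 19° / sin 65° = 0.3443 / 0.9063 = 0.3799
δ = arctan(0.3799) = 20.80°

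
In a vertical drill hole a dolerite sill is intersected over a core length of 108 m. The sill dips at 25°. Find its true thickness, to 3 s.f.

True thickness t = h · cos(dip) = 108 × cos 25°
t = 108 × 0.9063 = 97.881 m

97.9 m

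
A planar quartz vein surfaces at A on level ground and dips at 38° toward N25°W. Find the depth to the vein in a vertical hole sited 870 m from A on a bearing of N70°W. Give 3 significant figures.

The hole lies 45° from the dip direction, so the down-dip offset is 870 × cos 45° = 615.18 m.
Depth = down-dip offset × tan(dip) = 615.18 × tan 38° = 615.18 × 0.7813
Depth = 480.63 m

481 m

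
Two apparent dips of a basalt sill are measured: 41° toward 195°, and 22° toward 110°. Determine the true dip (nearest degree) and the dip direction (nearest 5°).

The two traces are lines in the plane: v₁ = (sin 195°·cos 41°, cos 195°·cos 41°, −sin 41°), v₂ = (sin 110°·cos 22°, cos 110°·cos 22°, −sin 22°).
The plane normal is n = v₁ × v₂ ∝ (0.065, -0.645, 0.697).
Dip δ = arctan(|n_h|/n_z) = arctan(0.648/0.697) = 42.9°.
Dip direction = azimuth of (n_x, n_y) = atan2(0.065, -0.645) = 174°.

true dip 43°, dip direction 175°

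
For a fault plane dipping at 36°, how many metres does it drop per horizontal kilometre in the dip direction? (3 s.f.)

727 m

drop per km = 1000 × tan 36° = 1000 × 0.7265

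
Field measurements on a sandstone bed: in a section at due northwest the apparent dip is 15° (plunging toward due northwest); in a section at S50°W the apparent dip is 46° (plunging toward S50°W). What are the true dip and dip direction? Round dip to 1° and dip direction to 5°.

Each apparent-dip line lies in the plane. As unit vectors (x east, y north, z up), v₁ plunges 15°→due northwest and v₂ plunges 46°→S50°W.
Cross product v₁ × v₂ gives the pole to the plane: n ∝ (-0.607, -0.354, 0.668).
tan δ = √(n_x²+n_y²)/n_z = 0.702/0.668, so δ = 46.4°.
Dip direction = atan2(-0.607, -0.354) = 240° (azimuth of n's horizontal projection).

true dip 46°, dip direction 240°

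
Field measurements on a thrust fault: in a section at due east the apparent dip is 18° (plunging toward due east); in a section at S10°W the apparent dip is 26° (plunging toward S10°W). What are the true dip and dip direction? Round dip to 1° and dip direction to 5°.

true dip 33°, dip direction 150°

Each apparent-dip line lies in the plane. As unit vectors (x east, y north, z up), v₁ plunges 18°→due east and v₂ plunges 26°→S10°W.
n = v₁ × v₂ = (0.274, -0.465, 0.842) (taken with n_z > 0).
tan δ = √(n_x²+n_y²)/n_z = 0.540/0.842, so δ = 32.7°.
Dip direction = atan2(0.274, -0.465) = 150° (azimuth of n's horizontal projection).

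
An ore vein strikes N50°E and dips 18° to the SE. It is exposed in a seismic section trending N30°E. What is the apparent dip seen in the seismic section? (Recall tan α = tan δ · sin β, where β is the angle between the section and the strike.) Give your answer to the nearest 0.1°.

The strike is N50°E and the section trends N30°E; the acute angle between them is β = 20°.
tan α = tan 18° × sin 20° = 0.3249 × 0.3420 = 0.1111
apparent dip = arctan 0.1111 = 6.34°

6.3°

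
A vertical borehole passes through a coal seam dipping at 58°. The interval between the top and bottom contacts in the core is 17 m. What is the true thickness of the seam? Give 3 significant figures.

True thickness t = h · cos(dip) = 17 × cos 58°
t = 17 × 0.5299 = 9.009 m

9.01 m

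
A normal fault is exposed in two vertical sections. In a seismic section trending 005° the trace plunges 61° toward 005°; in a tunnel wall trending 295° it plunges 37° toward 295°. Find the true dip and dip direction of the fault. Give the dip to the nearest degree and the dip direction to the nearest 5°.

The two traces are lines in the plane: v₁ = (sin 5°·cos 61°, cos 5°·cos 61°, −sin 61°), v₂ = (sin 295°·cos 37°, cos 295°·cos 37°, −sin 37°).
Cross product v₁ × v₂ gives the pole to the plane: n ∝ (0.005, 0.658, 0.364).
Dip δ = arctan(|n_h|/n_z) = arctan(0.659/0.364) = 61.1°.
Dip direction = atan2(0.005, 0.658) = 0° (azimuth of n's horizontal projection).

true dip 61°, dip direction 000°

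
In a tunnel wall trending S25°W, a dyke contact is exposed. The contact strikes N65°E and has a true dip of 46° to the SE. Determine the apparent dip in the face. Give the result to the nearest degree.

34°

The strike is N65°E and the section trends S25°W; the acute angle between them is β = 40°.
tan(apparent dip) = tan 46° · sin 40° = 0.6656
apparent dip = arctan 0.6656 = 33.65°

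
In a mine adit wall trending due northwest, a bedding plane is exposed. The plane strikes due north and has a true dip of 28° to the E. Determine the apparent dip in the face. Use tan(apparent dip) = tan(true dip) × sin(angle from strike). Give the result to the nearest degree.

Angle between strike (due north) and section (due northwest): β = 45°.
tan(apparent dip) = tan 28° · sin 45° = 0.3760
α = arctan(0.3760) = 20.61°

21°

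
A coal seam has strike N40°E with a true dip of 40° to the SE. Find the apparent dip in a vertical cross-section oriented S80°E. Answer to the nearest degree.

The section lies 60° from the strike.
tan α = tan 40° × sin 60° = 0.8391 × 0.8660 = 0.7267
α = arctan(0.7267) = 36.01°

36°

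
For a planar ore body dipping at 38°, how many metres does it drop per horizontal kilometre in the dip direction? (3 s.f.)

drop per km = 1000 × tan 38° = 1000 × 0.7813

781 m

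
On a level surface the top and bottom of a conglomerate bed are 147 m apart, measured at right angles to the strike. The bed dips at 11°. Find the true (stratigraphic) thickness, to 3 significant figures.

True thickness t = w · sin(dip) = 147 × sin 11°
t = 147 × 0.1908 = 28.049 m

28.0 m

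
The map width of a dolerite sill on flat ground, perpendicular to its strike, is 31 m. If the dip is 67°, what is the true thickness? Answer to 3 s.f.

True thickness t = w · sin(dip) = 31 × sin 67°
t = 31 × 0.9205 = 28.536 m

28.5 m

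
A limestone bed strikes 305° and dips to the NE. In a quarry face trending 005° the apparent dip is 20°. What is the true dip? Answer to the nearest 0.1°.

22.8°

The section is 60° from the strike.
tan δ = tan α / sin β = tan 20° / sin 60° = 0.3640 / 0.8660 = 0.4203
δ = arctan(0.4203) = 22.80°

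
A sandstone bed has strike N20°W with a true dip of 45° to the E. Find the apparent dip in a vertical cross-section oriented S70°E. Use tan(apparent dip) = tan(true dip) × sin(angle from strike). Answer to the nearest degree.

Angle between strike (N20°W) and section (S70°E): β = 50°.
tan α = tan 45° × sin 50° = 1.0000 × 0.7660 = 0.7660
α = arctan(0.7660) = 37.45°

37°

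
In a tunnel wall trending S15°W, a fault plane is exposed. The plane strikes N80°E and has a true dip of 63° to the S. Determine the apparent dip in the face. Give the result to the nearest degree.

61°

Angle between strike (N80°E) and section (S15°W): β = 65°.
tan(apparent dip) = tan 63° · sin 65° = 1.7787
apparent dip = arctan 1.7787 = 60.66°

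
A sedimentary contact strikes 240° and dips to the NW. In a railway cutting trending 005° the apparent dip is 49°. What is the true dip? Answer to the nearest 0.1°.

54.5°

β = acute angle between strike 240° and section 005° = 55°.
tan δ = tan α / sin β = tan 49° / sin 55° = 1.1504 / 0.8192 = 1.4043
true dip = arctan 1.4043 = 54.55°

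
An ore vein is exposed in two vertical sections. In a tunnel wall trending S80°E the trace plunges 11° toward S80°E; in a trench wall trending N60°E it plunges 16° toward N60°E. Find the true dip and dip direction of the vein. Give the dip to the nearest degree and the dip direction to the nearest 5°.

Each apparent-dip line lies in the plane. As unit vectors (x east, y north, z up), v₁ plunges 11°→S80°E and v₂ plunges 16°→N60°E.
Cross product v₁ × v₂ gives the pole to the plane: n ∝ (0.139, 0.108, 0.607).
True dip = arccos(n_z / |n|) = arccos(0.9606) = 16.1°.
Dip direction = azimuth of (n_x, n_y) = atan2(0.139, 0.108) = 52°.

true dip 16°, dip direction 050°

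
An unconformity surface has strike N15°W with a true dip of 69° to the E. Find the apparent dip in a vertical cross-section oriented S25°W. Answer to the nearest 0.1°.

59.2°

The section lies 40° from the strike.
tan α = tan 69° × sin 40° = 2.6051 × 0.6428 = 1.6745
α = arctan(1.6745) = 59.15°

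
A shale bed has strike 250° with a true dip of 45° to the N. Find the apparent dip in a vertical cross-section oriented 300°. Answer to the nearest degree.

The strike is 250° and the section trends 300°; the acute angle between them is β = 50°.
tan(apparent dip) = tan 45° · sin 50° = 0.7660
α = arctan(0.7660) = 37.45°

37°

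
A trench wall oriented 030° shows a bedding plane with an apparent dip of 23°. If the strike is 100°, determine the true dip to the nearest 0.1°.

24.3°

The section is 70° from the strike.
tan(true dip) = tan 23° / sin 70° = 0.4517
true dip = arctan 0.4517 = 24.31°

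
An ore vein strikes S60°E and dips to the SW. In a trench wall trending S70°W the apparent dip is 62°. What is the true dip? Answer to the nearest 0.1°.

67.8°

The section is 50° from the strike.
tan δ = tan α / sin β = tan 62° / sin 50° = 1.8807 / 0.7660 = 2.4551
δ = arctan(2.4551) = 67.84°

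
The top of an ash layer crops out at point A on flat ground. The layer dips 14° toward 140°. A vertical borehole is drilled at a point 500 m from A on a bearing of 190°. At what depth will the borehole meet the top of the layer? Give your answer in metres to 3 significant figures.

The hole lies 50° from the dip direction, so the down-dip offset is 500 × cos 50° = 321.39 m.
Depth = down-dip offset × tan(dip) = 321.39 × tan 14° = 321.39 × 0.2493
Depth = 80.13 m

80.1 m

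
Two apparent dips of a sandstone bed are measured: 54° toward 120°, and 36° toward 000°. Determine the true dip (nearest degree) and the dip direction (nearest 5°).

true dip 65°, dip direction 070°

Each apparent-dip line lies in the plane. As unit vectors (x east, y north, z up), v₁ plunges 54°→120° and v₂ plunges 36°→000°.
The plane normal is n = v₁ × v₂ ∝ (0.827, 0.299, 0.412).
Dip δ = arctan(|n_h|/n_z) = arctan(0.880/0.412) = 64.9°.
Dip direction = azimuth of (n_x, n_y) = atan2(0.827, 0.299) = 70°.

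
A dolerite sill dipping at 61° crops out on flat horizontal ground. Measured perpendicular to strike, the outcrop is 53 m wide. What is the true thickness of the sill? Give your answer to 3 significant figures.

46.4 m

True thickness t = w · sin(dip) = 53 × sin 61°
t = 53 × 0.8746 = 46.355 m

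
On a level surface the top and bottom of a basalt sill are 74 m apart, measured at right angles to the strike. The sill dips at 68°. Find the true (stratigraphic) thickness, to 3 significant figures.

68.6 m

True thickness t = w · sin(dip) = 74 × sin 68°
t = 74 × 0.9272 = 68.612 m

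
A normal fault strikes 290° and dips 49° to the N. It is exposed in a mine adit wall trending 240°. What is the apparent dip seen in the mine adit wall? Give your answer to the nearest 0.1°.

The section lies 50° from the strike.
tan(apparent dip) = tan 49° · sin 50° = 0.8812
α = arctan(0.8812) = 41.39°

41.4°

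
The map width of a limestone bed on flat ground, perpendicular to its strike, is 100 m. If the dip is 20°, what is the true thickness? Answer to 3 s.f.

34.2 m

True thickness t = w · sin(dip) = 100 × sin 20°
t = 100 × 0.3420 = 34.202 m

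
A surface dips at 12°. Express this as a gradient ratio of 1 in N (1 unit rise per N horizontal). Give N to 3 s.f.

1 : N means tan θ = 1/N, so N = 1/tan 12° = 1/0.2126

1 in 4.70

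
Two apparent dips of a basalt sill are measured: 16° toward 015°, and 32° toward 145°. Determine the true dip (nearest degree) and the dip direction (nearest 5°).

true dip 48°, dip direction 090°

Represent each trace as a vector plunging at its apparent dip toward its trend (east-north-up frame): v₁ = (0.249, 0.929, -0.276), v₂ = (0.486, -0.695, -0.530).
Cross product v₁ × v₂ gives the pole to the plane: n ∝ (0.684, 0.002, 0.624).
Dip δ = arctan(|n_h|/n_z) = arctan(0.684/0.624) = 47.6°.
Dip direction = atan2(0.684, 0.002) = 90° (azimuth of n's horizontal projection).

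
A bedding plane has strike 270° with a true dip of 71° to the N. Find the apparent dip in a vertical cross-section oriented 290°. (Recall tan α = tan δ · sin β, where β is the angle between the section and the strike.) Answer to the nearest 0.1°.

44.8°

Angle between strike (270°) and section (290°): β = 20°.
tan α = tan 71° × sin 20° = 2.9042 × 0.3420 = 0.9933
apparent dip = arctan 0.9933 = 44.81°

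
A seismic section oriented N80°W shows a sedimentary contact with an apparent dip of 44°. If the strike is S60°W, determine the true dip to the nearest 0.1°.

56.4°

β = acute angle between strike S60°W and section N80°W = 40°.
tan δ = tan α / sin β = tan 44° / sin 40° = 0.9657 / 0.6428 = 1.5023
true dip = arctan 1.5023 = 56.35°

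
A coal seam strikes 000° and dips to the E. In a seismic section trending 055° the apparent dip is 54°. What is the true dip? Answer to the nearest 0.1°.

59.2°

The section is 55° from the strike.
tan(true dip) = tan 54° / sin 55° = 1.6803
true dip = arctan 1.6803 = 59.24°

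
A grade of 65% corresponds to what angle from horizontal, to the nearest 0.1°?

tan θ = 65/100 = 0.6500
θ = arctan(0.6500) = 33.02°

33.0°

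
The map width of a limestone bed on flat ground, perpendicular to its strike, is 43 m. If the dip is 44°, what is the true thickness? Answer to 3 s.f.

True thickness t = w · sin(dip) = 43 × sin 44°
t = 43 × 0.6947 = 29.870 m

29.9 m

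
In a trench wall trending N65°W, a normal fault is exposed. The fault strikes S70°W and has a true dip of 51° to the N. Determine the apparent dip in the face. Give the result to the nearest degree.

The section lies 45° from the strike.
tan(apparent dip) = tan 51° · sin 45° = 0.8732
apparent dip = arctan 0.8732 = 41.13°

41°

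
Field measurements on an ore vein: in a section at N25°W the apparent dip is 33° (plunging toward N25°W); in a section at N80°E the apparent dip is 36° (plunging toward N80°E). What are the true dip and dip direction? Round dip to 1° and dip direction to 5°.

Represent each trace as a vector plunging at its apparent dip toward its trend (east-north-up frame): v₁ = (-0.354, 0.760, -0.545), v₂ = (0.797, 0.140, -0.588).
n = v₁ × v₂ = (0.370, 0.642, 0.655) (taken with n_z > 0).
Dip δ = arctan(|n_h|/n_z) = arctan(0.741/0.655) = 48.5°.
Dip direction = atan2(0.370, 0.642) = 30° (azimuth of n's horizontal projection).

true dip 49°, dip direction 030°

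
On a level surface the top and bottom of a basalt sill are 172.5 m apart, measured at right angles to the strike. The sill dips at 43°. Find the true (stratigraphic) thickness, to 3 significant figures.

True thickness t = w · sin(dip) = 172.5 × sin 43°
t = 172.5 × 0.6820 = 117.645 m

118 m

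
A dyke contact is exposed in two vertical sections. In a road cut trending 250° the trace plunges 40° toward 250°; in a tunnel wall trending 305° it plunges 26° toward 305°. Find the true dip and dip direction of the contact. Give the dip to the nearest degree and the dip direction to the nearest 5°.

Represent each trace as a vector plunging at its apparent dip toward its trend (east-north-up frame): v₁ = (-0.720, -0.262, -0.643), v₂ = (-0.736, 0.516, -0.438).
Cross product v₁ × v₂ gives the pole to the plane: n ∝ (-0.446, -0.158, 0.564).
Dip δ = arctan(|n_h|/n_z) = arctan(0.473/0.564) = 40.0°.
Dip direction = azimuth of (n_x, n_y) = atan2(-0.446, -0.158) = 251°.

true dip 40°, dip direction 250°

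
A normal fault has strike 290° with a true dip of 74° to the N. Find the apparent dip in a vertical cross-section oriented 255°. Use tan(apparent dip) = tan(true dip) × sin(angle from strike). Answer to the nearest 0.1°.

The strike is 290° and the section trends 255°; the acute angle between them is β = 35°.
tan(apparent dip) = tan 74° · sin 35° = 2.0003
α = arctan(2.0003) = 63.44°

63.4°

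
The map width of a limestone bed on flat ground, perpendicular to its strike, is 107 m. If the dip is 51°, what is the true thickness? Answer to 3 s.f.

83.2 m

True thickness t = w · sin(dip) = 107 × sin 51°
t = 107 × 0.7771 = 83.155 m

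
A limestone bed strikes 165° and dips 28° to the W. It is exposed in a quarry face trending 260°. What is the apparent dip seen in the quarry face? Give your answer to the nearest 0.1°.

The strike is 165° and the section trends 260°; the acute angle between them is β = 85°.
tan(apparent dip) = tan 28° · sin 85° = 0.5297
α = arctan(0.5297) = 27.91°

27.9°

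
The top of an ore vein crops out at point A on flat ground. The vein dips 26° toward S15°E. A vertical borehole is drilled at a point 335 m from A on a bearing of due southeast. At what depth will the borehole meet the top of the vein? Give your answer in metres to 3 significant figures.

The hole lies 30° from the dip direction, so the down-dip offset is 335 × cos 30° = 290.12 m.
Depth = down-dip offset × tan(dip) = 290.12 × tan 26° = 290.12 × 0.4877
Depth = 141.50 m

142 m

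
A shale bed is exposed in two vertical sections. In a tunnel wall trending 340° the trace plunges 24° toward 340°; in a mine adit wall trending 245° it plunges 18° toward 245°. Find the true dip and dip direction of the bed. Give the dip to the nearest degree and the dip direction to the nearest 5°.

The two traces are lines in the plane: v₁ = (sin 340°·cos 24°, cos 340°·cos 24°, −sin 24°), v₂ = (sin 245°·cos 18°, cos 245°·cos 18°, −sin 18°).
n = v₁ × v₂ = (-0.429, 0.254, 0.866) (taken with n_z > 0).
Dip δ = arctan(|n_h|/n_z) = arctan(0.498/0.866) = 29.9°.
The horizontal component of n points toward azimuth atan2(n_x, n_y) = 301°, the dip direction.

true dip 30°, dip direction 300°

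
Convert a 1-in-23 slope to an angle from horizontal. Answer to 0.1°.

2.5°

tan θ = 1/23 = 0.0435
θ = arctan(0.0435) = 2.49°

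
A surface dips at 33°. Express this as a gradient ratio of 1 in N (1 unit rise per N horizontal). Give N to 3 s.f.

1 in 1.54

1 : N means tan θ = 1/N, so N = 1/tan 33° = 1/0.6494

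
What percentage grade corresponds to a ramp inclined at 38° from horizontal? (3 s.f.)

grade % = 100 × tan 38° = 100 × 0.7813

78.1%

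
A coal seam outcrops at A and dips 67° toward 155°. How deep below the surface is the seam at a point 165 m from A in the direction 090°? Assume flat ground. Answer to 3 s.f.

The hole lies 65° from the dip direction, so the down-dip offset is 165 × cos 65° = 69.73 m.
Depth = down-dip offset × tan(dip) = 69.73 × tan 67° = 69.73 × 2.3559
Depth = 164.28 m

164 m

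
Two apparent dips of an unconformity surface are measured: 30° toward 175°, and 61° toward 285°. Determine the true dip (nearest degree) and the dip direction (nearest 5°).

Represent each trace as a vector plunging at its apparent dip toward its trend (east-north-up frame): v₁ = (0.075, -0.863, -0.500), v₂ = (-0.468, 0.125, -0.875).
Cross product v₁ × v₂ gives the pole to the plane: n ∝ (-0.817, -0.300, 0.395).
True dip = arccos(n_z / |n|) = arccos(0.4127) = 65.6°.
Dip direction = azimuth of (n_x, n_y) = atan2(-0.817, -0.300) = 250°.

true dip 66°, dip direction 250°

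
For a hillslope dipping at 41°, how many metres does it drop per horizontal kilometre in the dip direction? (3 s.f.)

drop per km = 1000 × tan 41° = 1000 × 0.8693

869 m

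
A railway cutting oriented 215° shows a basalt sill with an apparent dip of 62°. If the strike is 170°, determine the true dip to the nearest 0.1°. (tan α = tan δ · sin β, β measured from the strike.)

69.4°

β = acute angle between strike 170° and section 215° = 45°.
tan δ = tan α / sin β = tan 62° / sin 45° = 1.8807 / 0.7071 = 2.6597
δ = arctan(2.6597) = 69.39°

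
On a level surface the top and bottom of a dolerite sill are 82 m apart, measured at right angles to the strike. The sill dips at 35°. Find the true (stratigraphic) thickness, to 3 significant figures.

47.0 m

True thickness t = w · sin(dip) = 82 × sin 35°
t = 82 × 0.5736 = 47.033 m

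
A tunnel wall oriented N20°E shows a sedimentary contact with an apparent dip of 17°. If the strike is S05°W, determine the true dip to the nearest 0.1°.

49.8°

The section is 15° from the strike.
tan(true dip) = tan 17° / sin 15° = 1.1813
true dip = arctan 1.1813 = 49.75°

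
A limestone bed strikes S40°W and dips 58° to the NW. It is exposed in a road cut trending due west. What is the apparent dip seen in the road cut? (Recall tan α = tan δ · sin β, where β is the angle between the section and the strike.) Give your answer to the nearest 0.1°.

The strike is S40°W and the section trends due west; the acute angle between them is β = 50°.
tan α = tan 58° × sin 50° = 1.6003 × 0.7660 = 1.2259
apparent dip = arctan 1.2259 = 50.80°

50.8°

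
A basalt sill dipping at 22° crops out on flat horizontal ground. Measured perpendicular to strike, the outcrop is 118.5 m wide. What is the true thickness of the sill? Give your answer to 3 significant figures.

True thickness t = w · sin(dip) = 118.5 × sin 22°
t = 118.5 × 0.3746 = 44.391 m

44.4 m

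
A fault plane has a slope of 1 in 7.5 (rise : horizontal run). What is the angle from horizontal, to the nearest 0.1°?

tan θ = 1/7.5 = 0.1333
θ = arctan(0.1333) = 7.59°

7.6°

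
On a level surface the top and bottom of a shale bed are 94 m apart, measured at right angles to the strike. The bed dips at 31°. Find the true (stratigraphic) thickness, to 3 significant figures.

48.4 m

True thickness t = w · sin(dip) = 94 × sin 31°
t = 94 × 0.5150 = 48.414 m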